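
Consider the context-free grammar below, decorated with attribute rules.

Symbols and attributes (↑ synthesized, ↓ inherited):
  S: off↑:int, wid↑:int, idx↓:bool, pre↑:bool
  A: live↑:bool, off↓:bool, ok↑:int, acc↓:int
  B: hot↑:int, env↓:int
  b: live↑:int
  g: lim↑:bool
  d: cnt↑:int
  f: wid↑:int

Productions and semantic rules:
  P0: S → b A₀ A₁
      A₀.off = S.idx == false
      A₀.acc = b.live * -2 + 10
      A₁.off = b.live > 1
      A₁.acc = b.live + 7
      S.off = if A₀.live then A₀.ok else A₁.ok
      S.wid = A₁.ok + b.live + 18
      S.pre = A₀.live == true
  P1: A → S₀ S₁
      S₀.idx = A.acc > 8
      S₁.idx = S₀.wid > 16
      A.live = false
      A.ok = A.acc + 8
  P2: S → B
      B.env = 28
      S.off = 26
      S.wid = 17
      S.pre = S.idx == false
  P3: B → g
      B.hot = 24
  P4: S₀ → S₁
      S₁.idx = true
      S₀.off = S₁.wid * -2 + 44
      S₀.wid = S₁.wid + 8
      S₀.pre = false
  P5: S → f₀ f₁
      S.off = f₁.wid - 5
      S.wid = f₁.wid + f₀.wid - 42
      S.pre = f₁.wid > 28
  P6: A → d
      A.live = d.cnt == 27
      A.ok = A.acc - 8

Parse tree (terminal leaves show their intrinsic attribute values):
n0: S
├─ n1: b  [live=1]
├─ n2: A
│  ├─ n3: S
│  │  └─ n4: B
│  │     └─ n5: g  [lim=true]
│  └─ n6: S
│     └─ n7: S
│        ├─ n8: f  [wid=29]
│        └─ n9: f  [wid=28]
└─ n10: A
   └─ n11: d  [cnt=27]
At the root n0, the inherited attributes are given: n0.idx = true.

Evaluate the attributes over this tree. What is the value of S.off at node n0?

0

1. n0.idx = true  [given at root]
2. n1.live = 1  [terminal]
3. n2.off = false  [S.idx == false]
4. n2.acc = 8  [b.live * -2 + 10]
5. n3.idx = false  [A.acc > 8]
6. n4.env = 28  [28]
7. n5.lim = true  [terminal]
8. n4.hot = 24  [24]
9. n3.off = 26  [26]
10. n3.wid = 17  [17]
11. n3.pre = true  [S.idx == false]
12. n6.idx = true  [S₀.wid > 16]
13. n7.idx = true  [true]
14. n8.wid = 29  [terminal]
15. n9.wid = 28  [terminal]
16. n7.off = 23  [f₁.wid - 5]
17. n7.wid = 15  [f₁.wid + f₀.wid - 42]
18. n7.pre = false  [f₁.wid > 28]
19. n6.off = 14  [S₁.wid * -2 + 44]
20. n6.wid = 23  [S₁.wid + 8]
21. n6.pre = false  [false]
22. n2.live = false  [false]
23. n2.ok = 16  [A.acc + 8]
24. n10.off = false  [b.live > 1]
25. n10.acc = 8  [b.live + 7]
26. n11.cnt = 27  [terminal]
27. n10.live = true  [d.cnt == 27]
28. n10.ok = 0  [A.acc - 8]
29. n0.off = 0  [if A₀.live then A₀.ok else A₁.ok]
30. n0.wid = 19  [A₁.ok + b.live + 18]
31. n0.pre = false  [A₀.live == true]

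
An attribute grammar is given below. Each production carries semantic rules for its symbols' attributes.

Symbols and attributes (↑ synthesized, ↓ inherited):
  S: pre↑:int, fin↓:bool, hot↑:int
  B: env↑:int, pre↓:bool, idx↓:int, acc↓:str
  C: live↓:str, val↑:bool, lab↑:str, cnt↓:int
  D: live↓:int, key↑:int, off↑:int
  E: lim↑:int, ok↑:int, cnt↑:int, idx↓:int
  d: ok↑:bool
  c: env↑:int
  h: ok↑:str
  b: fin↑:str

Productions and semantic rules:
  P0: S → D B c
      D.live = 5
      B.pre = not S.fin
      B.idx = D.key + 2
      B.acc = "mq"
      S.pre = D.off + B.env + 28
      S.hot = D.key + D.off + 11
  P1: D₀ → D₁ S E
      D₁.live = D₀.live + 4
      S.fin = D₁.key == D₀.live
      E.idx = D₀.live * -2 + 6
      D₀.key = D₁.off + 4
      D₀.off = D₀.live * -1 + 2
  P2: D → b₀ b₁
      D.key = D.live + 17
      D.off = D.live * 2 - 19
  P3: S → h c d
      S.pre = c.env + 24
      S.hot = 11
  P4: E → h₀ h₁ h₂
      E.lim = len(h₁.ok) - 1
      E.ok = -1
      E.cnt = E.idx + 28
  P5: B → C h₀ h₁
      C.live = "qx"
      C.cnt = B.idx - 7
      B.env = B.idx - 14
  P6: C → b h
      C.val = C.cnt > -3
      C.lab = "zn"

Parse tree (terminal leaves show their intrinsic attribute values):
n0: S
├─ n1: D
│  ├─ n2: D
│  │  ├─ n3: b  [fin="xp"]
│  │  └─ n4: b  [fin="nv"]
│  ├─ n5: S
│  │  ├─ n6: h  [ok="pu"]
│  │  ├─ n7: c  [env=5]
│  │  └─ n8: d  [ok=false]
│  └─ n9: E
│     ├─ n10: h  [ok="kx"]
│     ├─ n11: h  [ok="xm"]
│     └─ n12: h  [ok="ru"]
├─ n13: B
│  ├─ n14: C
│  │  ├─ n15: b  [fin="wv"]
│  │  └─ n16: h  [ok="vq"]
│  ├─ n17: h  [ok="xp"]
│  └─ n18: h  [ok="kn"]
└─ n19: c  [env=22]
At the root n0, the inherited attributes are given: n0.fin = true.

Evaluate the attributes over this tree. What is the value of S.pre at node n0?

16

1. n0.fin = true  [given at root]
2. n1.live = 5  [5]
3. n2.live = 9  [D₀.live + 4]
4. n3.fin = "xp"  [terminal]
5. n4.fin = "nv"  [terminal]
6. n2.key = 26  [D.live + 17]
7. n2.off = -1  [D.live * 2 - 19]
8. n5.fin = false  [D₁.key == D₀.live]
9. n6.ok = "pu"  [terminal]
10. n7.env = 5  [terminal]
11. n8.ok = false  [terminal]
12. n5.pre = 29  [c.env + 24]
13. n5.hot = 11  [11]
14. n9.idx = -4  [D₀.live * -2 + 6]
15. n10.ok = "kx"  [terminal]
16. n11.ok = "xm"  [terminal]
17. n12.ok = "ru"  [terminal]
18. n9.lim = 1  [len(h₁.ok) - 1]
19. n9.ok = -1  [-1]
20. n9.cnt = 24  [E.idx + 28]
21. n1.key = 3  [D₁.off + 4]
22. n1.off = -3  [D₀.live * -1 + 2]
23. n13.pre = false  [not S.fin]
24. n13.idx = 5  [D.key + 2]
25. n13.acc = "mq"  ["mq"]
26. n14.live = "qx"  ["qx"]
27. n14.cnt = -2  [B.idx - 7]
28. n15.fin = "wv"  [terminal]
29. n16.ok = "vq"  [terminal]
30. n14.val = true  [C.cnt > -3]
31. n14.lab = "zn"  ["zn"]
32. n17.ok = "xp"  [terminal]
33. n18.ok = "kn"  [terminal]
34. n13.env = -9  [B.idx - 14]
35. n19.env = 22  [terminal]
36. n0.pre = 16  [D.off + B.env + 28]
37. n0.hot = 11  [D.key + D.off + 11]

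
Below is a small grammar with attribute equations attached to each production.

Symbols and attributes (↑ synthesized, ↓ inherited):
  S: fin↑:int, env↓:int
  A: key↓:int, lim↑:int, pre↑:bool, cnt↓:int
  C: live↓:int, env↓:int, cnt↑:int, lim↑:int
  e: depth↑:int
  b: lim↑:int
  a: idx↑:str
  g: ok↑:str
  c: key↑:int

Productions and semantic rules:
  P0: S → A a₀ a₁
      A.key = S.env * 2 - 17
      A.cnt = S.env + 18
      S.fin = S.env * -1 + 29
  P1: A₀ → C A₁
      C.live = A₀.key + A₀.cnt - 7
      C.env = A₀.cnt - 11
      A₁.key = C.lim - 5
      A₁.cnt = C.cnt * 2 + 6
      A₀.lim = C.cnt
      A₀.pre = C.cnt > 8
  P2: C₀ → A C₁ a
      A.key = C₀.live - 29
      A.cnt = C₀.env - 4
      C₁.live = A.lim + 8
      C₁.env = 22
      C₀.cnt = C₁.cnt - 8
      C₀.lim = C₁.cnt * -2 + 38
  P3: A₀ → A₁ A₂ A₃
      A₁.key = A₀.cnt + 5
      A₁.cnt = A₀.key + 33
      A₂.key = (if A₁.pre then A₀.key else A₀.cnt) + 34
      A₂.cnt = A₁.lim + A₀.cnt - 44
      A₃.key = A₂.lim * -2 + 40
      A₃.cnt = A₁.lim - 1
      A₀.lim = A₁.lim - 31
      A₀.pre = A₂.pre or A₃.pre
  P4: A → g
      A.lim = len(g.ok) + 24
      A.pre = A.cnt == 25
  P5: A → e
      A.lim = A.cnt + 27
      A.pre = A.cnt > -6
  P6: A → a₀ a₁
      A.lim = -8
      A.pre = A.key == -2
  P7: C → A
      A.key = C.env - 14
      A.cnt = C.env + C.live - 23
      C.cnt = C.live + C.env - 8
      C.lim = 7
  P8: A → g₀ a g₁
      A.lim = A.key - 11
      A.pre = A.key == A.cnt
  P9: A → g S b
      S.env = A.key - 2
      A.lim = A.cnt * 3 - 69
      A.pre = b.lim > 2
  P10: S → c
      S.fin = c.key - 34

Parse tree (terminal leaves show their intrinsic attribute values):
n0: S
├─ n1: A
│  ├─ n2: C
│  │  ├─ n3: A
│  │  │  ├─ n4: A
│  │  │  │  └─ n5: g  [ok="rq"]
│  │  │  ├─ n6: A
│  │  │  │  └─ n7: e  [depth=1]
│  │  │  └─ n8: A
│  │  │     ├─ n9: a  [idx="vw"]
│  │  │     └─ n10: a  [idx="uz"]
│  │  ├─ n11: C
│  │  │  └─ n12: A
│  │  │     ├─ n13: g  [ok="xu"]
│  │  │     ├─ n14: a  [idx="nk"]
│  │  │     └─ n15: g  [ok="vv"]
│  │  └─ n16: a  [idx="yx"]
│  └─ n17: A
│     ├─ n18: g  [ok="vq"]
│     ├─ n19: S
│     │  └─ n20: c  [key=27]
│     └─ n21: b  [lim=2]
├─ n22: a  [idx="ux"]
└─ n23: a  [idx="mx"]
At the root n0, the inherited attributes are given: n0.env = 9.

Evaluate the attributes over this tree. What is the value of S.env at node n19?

1. n0.env = 9  [given at root]
2. n1.key = 1  [S.env * 2 - 17]
3. n1.cnt = 27  [S.env + 18]
4. n2.live = 21  [A₀.key + A₀.cnt - 7]
5. n2.env = 16  [A₀.cnt - 11]
6. n3.key = -8  [C₀.live - 29]
7. n3.cnt = 12  [C₀.env - 4]
8. n4.key = 17  [A₀.cnt + 5]
9. n4.cnt = 25  [A₀.key + 33]
10. n5.ok = "rq"  [terminal]
11. n4.lim = 26  [len(g.ok) + 24]
12. n4.pre = true  [A.cnt == 25]
13. n6.key = 26  [(if A₁.pre then A₀.key else A₀.cnt) + 34]
14. n6.cnt = -6  [A₁.lim + A₀.cnt - 44]
15. n7.depth = 1  [terminal]
16. n6.lim = 21  [A.cnt + 27]
17. n6.pre = false  [A.cnt > -6]
18. n8.key = -2  [A₂.lim * -2 + 40]
19. n8.cnt = 25  [A₁.lim - 1]
20. n9.idx = "vw"  [terminal]
21. n10.idx = "uz"  [terminal]
22. n8.lim = -8  [-8]
23. n8.pre = true  [A.key == -2]
24. n3.lim = -5  [A₁.lim - 31]
25. n3.pre = true  [A₂.pre or A₃.pre]
26. n11.live = 3  [A.lim + 8]
27. n11.env = 22  [22]
28. n12.key = 8  [C.env - 14]
29. n12.cnt = 2  [C.env + C.live - 23]
30. n13.ok = "xu"  [terminal]
31. n14.idx = "nk"  [terminal]
32. n15.ok = "vv"  [terminal]
33. n12.lim = -3  [A.key - 11]
34. n12.pre = false  [A.key == A.cnt]
35. n11.cnt = 17  [C.live + C.env - 8]
36. n11.lim = 7  [7]
37. n16.idx = "yx"  [terminal]
38. n2.cnt = 9  [C₁.cnt - 8]
39. n2.lim = 4  [C₁.cnt * -2 + 38]
40. n17.key = -1  [C.lim - 5]
41. n17.cnt = 24  [C.cnt * 2 + 6]
42. n18.ok = "vq"  [terminal]
43. n19.env = -3  [A.key - 2]
44. n20.key = 27  [terminal]
45. n19.fin = -7  [c.key - 34]
46. n21.lim = 2  [terminal]
47. n17.lim = 3  [A.cnt * 3 - 69]
48. n17.pre = false  [b.lim > 2]
49. n1.lim = 9  [C.cnt]
50. n1.pre = true  [C.cnt > 8]
51. n22.idx = "ux"  [terminal]
52. n23.idx = "mx"  [terminal]
53. n0.fin = 20  [S.env * -1 + 29]

-3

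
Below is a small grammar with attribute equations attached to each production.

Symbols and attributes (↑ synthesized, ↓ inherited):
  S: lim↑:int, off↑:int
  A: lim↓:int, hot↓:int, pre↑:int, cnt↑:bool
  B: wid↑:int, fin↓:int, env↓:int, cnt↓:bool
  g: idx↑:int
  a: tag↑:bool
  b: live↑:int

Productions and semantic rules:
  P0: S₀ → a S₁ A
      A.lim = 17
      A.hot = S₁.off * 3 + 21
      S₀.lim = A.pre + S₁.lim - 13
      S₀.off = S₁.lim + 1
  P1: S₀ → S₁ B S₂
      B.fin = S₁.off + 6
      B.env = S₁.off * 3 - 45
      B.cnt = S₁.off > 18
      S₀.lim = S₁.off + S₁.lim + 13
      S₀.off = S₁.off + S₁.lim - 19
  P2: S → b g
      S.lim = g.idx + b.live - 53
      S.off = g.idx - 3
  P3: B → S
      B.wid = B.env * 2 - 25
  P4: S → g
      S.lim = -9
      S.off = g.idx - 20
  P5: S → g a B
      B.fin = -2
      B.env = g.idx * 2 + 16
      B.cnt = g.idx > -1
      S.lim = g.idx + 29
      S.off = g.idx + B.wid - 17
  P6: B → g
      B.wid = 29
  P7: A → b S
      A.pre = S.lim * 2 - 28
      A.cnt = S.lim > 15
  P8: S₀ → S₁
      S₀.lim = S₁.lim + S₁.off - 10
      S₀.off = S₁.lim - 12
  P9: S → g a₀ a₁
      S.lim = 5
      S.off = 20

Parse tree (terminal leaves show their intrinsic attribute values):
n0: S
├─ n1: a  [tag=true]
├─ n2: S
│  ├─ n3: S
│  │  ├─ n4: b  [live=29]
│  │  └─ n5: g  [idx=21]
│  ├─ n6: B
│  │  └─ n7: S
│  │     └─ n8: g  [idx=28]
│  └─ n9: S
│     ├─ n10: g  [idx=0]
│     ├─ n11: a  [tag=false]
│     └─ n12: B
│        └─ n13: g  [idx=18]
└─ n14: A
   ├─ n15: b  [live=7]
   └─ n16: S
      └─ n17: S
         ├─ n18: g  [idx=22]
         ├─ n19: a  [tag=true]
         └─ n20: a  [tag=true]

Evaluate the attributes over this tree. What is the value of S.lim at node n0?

17

1. n1.tag = true  [terminal]
2. n4.live = 29  [terminal]
3. n5.idx = 21  [terminal]
4. n3.lim = -3  [g.idx + b.live - 53]
5. n3.off = 18  [g.idx - 3]
6. n6.fin = 24  [S₁.off + 6]
7. n6.env = 9  [S₁.off * 3 - 45]
8. n6.cnt = false  [S₁.off > 18]
9. n8.idx = 28  [terminal]
10. n7.lim = -9  [-9]
11. n7.off = 8  [g.idx - 20]
12. n6.wid = -7  [B.env * 2 - 25]
13. n10.idx = 0  [terminal]
14. n11.tag = false  [terminal]
15. n12.fin = -2  [-2]
16. n12.env = 16  [g.idx * 2 + 16]
17. n12.cnt = true  [g.idx > -1]
18. n13.idx = 18  [terminal]
19. n12.wid = 29  [29]
20. n9.lim = 29  [g.idx + 29]
21. n9.off = 12  [g.idx + B.wid - 17]
22. n2.lim = 28  [S₁.off + S₁.lim + 13]
23. n2.off = -4  [S₁.off + S₁.lim - 19]
24. n14.lim = 17  [17]
25. n14.hot = 9  [S₁.off * 3 + 21]
26. n15.live = 7  [terminal]
27. n18.idx = 22  [terminal]
28. n19.tag = true  [terminal]
29. n20.tag = true  [terminal]
30. n17.lim = 5  [5]
31. n17.off = 20  [20]
32. n16.lim = 15  [S₁.lim + S₁.off - 10]
33. n16.off = -7  [S₁.lim - 12]
34. n14.pre = 2  [S.lim * 2 - 28]
35. n14.cnt = false  [S.lim > 15]
36. n0.lim = 17  [A.pre + S₁.lim - 13]
37. n0.off = 29  [S₁.lim + 1]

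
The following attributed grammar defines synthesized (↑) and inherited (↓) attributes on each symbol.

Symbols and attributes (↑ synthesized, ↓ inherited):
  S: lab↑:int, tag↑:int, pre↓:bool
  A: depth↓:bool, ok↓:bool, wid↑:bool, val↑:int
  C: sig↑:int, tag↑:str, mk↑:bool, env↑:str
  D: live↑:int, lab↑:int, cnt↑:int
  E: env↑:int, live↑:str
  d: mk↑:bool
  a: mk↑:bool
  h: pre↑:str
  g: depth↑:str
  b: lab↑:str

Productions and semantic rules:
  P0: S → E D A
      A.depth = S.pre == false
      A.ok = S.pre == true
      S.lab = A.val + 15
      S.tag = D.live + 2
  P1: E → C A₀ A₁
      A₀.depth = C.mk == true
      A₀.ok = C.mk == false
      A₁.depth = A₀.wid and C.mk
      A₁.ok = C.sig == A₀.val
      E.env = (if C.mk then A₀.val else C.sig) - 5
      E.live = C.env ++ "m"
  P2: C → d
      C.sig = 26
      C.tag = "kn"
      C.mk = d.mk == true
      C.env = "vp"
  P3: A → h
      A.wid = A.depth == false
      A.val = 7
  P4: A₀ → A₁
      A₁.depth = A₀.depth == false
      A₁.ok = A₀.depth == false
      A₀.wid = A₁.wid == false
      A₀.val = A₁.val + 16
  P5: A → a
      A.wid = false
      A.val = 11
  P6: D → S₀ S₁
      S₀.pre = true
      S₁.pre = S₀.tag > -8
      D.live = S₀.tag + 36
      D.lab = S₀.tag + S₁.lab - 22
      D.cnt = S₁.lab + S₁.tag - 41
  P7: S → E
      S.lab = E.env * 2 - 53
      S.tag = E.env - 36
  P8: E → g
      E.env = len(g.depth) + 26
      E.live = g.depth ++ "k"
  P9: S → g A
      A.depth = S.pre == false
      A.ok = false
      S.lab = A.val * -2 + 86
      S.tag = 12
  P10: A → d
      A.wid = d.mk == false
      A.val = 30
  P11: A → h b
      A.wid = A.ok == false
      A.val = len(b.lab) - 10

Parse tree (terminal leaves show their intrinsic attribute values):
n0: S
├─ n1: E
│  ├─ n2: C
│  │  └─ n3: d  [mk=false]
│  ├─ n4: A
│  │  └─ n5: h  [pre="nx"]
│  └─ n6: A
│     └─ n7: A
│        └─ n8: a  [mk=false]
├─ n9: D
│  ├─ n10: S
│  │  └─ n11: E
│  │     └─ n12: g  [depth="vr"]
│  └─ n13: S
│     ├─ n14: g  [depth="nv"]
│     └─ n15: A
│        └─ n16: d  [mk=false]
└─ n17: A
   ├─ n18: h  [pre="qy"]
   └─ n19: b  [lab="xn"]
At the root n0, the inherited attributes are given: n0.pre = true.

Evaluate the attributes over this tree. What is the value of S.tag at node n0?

30

1. n0.pre = true  [given at root]
2. n3.mk = false  [terminal]
3. n2.sig = 26  [26]
4. n2.tag = "kn"  ["kn"]
5. n2.mk = false  [d.mk == true]
6. n2.env = "vp"  ["vp"]
7. n4.depth = false  [C.mk == true]
8. n4.ok = true  [C.mk == false]
9. n5.pre = "nx"  [terminal]
10. n4.wid = true  [A.depth == false]
11. n4.val = 7  [7]
12. n6.depth = false  [A₀.wid and C.mk]
13. n6.ok = false  [C.sig == A₀.val]
14. n7.depth = true  [A₀.depth == false]
15. n7.ok = true  [A₀.depth == false]
16. n8.mk = false  [terminal]
17. n7.wid = false  [false]
18. n7.val = 11  [11]
19. n6.wid = true  [A₁.wid == false]
20. n6.val = 27  [A₁.val + 16]
21. n1.env = 21  [(if C.mk then A₀.val else C.sig) - 5]
22. n1.live = "vpm"  [C.env ++ "m"]
23. n10.pre = true  [true]
24. n12.depth = "vr"  [terminal]
25. n11.env = 28  [len(g.depth) + 26]
26. n11.live = "vrk"  [g.depth ++ "k"]
27. n10.lab = 3  [E.env * 2 - 53]
28. n10.tag = -8  [E.env - 36]
29. n13.pre = false  [S₀.tag > -8]
30. n14.depth = "nv"  [terminal]
31. n15.depth = true  [S.pre == false]
32. n15.ok = false  [false]
33. n16.mk = false  [terminal]
34. n15.wid = true  [d.mk == false]
35. n15.val = 30  [30]
36. n13.lab = 26  [A.val * -2 + 86]
37. n13.tag = 12  [12]
38. n9.live = 28  [S₀.tag + 36]
39. n9.lab = -4  [S₀.tag + S₁.lab - 22]
40. n9.cnt = -3  [S₁.lab + S₁.tag - 41]
41. n17.depth = false  [S.pre == false]
42. n17.ok = true  [S.pre == true]
43. n18.pre = "qy"  [terminal]
44. n19.lab = "xn"  [terminal]
45. n17.wid = false  [A.ok == false]
46. n17.val = -8  [len(b.lab) - 10]
47. n0.lab = 7  [A.val + 15]
48. n0.tag = 30  [D.live + 2]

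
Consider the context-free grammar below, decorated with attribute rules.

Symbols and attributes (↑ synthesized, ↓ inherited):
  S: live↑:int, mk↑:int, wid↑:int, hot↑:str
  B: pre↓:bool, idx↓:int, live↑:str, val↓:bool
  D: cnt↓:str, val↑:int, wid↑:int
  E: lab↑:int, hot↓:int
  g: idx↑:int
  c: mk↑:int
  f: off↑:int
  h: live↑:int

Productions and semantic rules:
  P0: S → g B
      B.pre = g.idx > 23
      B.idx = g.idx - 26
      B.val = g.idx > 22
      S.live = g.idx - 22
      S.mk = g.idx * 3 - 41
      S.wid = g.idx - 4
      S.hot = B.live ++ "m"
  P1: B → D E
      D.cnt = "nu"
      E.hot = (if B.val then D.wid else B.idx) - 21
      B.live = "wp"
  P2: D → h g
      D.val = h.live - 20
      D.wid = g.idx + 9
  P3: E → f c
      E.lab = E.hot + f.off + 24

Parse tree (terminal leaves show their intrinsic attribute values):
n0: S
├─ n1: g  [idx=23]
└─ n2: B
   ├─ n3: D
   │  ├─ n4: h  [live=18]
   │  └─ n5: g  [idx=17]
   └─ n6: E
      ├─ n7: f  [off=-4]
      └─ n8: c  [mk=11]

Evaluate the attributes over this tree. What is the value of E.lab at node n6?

1. n1.idx = 23  [terminal]
2. n2.pre = false  [g.idx > 23]
3. n2.idx = -3  [g.idx - 26]
4. n2.val = true  [g.idx > 22]
5. n3.cnt = "nu"  ["nu"]
6. n4.live = 18  [terminal]
7. n5.idx = 17  [terminal]
8. n3.val = -2  [h.live - 20]
9. n3.wid = 26  [g.idx + 9]
10. n6.hot = 5  [(if B.val then D.wid else B.idx) - 21]
11. n7.off = -4  [terminal]
12. n8.mk = 11  [terminal]
13. n6.lab = 25  [E.hot + f.off + 24]
14. n2.live = "wp"  ["wp"]
15. n0.live = 1  [g.idx - 22]
16. n0.mk = 28  [g.idx * 3 - 41]
17. n0.wid = 19  [g.idx - 4]
18. n0.hot = "wpm"  [B.live ++ "m"]

25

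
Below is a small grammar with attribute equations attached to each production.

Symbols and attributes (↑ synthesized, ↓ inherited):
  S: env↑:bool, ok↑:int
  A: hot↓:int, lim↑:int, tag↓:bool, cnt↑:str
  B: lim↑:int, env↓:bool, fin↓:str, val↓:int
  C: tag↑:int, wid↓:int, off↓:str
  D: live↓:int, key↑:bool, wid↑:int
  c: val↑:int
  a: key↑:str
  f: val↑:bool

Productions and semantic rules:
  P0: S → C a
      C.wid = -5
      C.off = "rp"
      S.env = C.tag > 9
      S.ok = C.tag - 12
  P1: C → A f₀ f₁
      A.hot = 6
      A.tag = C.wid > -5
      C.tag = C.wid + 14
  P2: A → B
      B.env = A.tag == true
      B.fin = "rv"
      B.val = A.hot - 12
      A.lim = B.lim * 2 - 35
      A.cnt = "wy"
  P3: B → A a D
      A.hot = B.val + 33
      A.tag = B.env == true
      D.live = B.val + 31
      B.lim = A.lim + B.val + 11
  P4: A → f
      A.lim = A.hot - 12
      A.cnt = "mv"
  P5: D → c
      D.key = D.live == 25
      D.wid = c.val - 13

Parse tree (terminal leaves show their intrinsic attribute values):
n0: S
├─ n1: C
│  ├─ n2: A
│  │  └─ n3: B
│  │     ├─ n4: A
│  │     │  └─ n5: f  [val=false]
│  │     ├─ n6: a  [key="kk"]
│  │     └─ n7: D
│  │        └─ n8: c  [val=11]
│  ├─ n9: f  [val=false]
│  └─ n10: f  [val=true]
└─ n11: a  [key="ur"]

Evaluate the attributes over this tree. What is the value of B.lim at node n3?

1. n1.wid = -5  [-5]
2. n1.off = "rp"  ["rp"]
3. n2.hot = 6  [6]
4. n2.tag = false  [C.wid > -5]
5. n3.env = false  [A.tag == true]
6. n3.fin = "rv"  ["rv"]
7. n3.val = -6  [A.hot - 12]
8. n4.hot = 27  [B.val + 33]
9. n4.tag = false  [B.env == true]
10. n5.val = false  [terminal]
11. n4.lim = 15  [A.hot - 12]
12. n4.cnt = "mv"  ["mv"]
13. n6.key = "kk"  [terminal]
14. n7.live = 25  [B.val + 31]
15. n8.val = 11  [terminal]
16. n7.key = true  [D.live == 25]
17. n7.wid = -2  [c.val - 13]
18. n3.lim = 20  [A.lim + B.val + 11]
19. n2.lim = 5  [B.lim * 2 - 35]
20. n2.cnt = "wy"  ["wy"]
21. n9.val = false  [terminal]
22. n10.val = true  [terminal]
23. n1.tag = 9  [C.wid + 14]
24. n11.key = "ur"  [terminal]
25. n0.env = false  [C.tag > 9]
26. n0.ok = -3  [C.tag - 12]

20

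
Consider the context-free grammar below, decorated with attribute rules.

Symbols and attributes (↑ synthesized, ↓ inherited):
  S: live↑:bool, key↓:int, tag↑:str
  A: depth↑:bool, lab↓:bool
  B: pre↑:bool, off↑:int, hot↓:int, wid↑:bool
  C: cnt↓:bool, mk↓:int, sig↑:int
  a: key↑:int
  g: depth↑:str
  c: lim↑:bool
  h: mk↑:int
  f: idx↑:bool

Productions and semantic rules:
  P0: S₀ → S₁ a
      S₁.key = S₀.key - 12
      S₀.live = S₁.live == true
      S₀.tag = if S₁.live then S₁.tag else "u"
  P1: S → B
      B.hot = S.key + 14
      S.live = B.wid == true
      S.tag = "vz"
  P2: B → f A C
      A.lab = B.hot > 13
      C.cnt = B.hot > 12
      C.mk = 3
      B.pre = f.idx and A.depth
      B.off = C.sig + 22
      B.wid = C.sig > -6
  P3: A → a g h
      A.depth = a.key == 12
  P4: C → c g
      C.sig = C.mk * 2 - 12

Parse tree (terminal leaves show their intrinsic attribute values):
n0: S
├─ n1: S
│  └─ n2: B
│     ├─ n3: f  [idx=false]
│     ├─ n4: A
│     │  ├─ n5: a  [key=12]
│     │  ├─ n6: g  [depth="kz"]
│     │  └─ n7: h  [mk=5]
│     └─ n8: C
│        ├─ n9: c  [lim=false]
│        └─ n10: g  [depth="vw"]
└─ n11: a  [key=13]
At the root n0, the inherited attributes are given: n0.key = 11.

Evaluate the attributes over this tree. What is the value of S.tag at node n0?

"u"

1. n0.key = 11  [given at root]
2. n1.key = -1  [S₀.key - 12]
3. n2.hot = 13  [S.key + 14]
4. n3.idx = false  [terminal]
5. n4.lab = false  [B.hot > 13]
6. n5.key = 12  [terminal]
7. n6.depth = "kz"  [terminal]
8. n7.mk = 5  [terminal]
9. n4.depth = true  [a.key == 12]
10. n8.cnt = true  [B.hot > 12]
11. n8.mk = 3  [3]
12. n9.lim = false  [terminal]
13. n10.depth = "vw"  [terminal]
14. n8.sig = -6  [C.mk * 2 - 12]
15. n2.pre = false  [f.idx and A.depth]
16. n2.off = 16  [C.sig + 22]
17. n2.wid = false  [C.sig > -6]
18. n1.live = false  [B.wid == true]
19. n1.tag = "vz"  ["vz"]
20. n11.key = 13  [terminal]
21. n0.live = false  [S₁.live == true]
22. n0.tag = "u"  [if S₁.live then S₁.tag else "u"]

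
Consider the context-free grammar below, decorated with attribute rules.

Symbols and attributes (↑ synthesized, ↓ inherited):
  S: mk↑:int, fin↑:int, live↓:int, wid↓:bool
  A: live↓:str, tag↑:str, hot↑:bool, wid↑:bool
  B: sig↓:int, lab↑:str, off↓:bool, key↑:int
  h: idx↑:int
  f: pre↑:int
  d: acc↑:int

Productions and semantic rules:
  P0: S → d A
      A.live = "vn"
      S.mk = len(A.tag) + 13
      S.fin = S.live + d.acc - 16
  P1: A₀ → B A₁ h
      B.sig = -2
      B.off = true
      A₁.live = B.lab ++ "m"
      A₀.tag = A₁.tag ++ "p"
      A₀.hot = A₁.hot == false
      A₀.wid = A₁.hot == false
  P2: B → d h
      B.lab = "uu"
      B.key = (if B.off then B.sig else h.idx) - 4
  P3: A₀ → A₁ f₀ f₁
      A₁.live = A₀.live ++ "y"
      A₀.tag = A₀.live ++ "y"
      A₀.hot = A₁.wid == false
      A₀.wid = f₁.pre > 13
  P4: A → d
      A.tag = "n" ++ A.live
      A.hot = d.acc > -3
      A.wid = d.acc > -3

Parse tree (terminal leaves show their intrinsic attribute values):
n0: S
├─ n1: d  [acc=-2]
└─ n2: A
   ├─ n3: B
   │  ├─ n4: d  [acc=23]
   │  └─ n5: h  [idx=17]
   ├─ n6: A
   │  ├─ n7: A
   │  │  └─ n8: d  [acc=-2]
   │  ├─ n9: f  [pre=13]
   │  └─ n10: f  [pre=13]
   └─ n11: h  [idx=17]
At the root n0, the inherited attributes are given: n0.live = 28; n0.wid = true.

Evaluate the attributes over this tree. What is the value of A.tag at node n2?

"uumyp"

1. n0.live = 28  [given at root]
2. n0.wid = true  [given at root]
3. n1.acc = -2  [terminal]
4. n2.live = "vn"  ["vn"]
5. n3.sig = -2  [-2]
6. n3.off = true  [true]
7. n4.acc = 23  [terminal]
8. n5.idx = 17  [terminal]
9. n3.lab = "uu"  ["uu"]
10. n3.key = -6  [(if B.off then B.sig else h.idx) - 4]
11. n6.live = "uum"  [B.lab ++ "m"]
12. n7.live = "uumy"  [A₀.live ++ "y"]
13. n8.acc = -2  [terminal]
14. n7.tag = "nuumy"  ["n" ++ A.live]
15. n7.hot = true  [d.acc > -3]
16. n7.wid = true  [d.acc > -3]
17. n9.pre = 13  [terminal]
18. n10.pre = 13  [terminal]
19. n6.tag = "uumy"  [A₀.live ++ "y"]
20. n6.hot = false  [A₁.wid == false]
21. n6.wid = false  [f₁.pre > 13]
22. n11.idx = 17  [terminal]
23. n2.tag = "uumyp"  [A₁.tag ++ "p"]
24. n2.hot = true  [A₁.hot == false]
25. n2.wid = true  [A₁.hot == false]
26. n0.mk = 18  [len(A.tag) + 13]
27. n0.fin = 10  [S.live + d.acc - 16]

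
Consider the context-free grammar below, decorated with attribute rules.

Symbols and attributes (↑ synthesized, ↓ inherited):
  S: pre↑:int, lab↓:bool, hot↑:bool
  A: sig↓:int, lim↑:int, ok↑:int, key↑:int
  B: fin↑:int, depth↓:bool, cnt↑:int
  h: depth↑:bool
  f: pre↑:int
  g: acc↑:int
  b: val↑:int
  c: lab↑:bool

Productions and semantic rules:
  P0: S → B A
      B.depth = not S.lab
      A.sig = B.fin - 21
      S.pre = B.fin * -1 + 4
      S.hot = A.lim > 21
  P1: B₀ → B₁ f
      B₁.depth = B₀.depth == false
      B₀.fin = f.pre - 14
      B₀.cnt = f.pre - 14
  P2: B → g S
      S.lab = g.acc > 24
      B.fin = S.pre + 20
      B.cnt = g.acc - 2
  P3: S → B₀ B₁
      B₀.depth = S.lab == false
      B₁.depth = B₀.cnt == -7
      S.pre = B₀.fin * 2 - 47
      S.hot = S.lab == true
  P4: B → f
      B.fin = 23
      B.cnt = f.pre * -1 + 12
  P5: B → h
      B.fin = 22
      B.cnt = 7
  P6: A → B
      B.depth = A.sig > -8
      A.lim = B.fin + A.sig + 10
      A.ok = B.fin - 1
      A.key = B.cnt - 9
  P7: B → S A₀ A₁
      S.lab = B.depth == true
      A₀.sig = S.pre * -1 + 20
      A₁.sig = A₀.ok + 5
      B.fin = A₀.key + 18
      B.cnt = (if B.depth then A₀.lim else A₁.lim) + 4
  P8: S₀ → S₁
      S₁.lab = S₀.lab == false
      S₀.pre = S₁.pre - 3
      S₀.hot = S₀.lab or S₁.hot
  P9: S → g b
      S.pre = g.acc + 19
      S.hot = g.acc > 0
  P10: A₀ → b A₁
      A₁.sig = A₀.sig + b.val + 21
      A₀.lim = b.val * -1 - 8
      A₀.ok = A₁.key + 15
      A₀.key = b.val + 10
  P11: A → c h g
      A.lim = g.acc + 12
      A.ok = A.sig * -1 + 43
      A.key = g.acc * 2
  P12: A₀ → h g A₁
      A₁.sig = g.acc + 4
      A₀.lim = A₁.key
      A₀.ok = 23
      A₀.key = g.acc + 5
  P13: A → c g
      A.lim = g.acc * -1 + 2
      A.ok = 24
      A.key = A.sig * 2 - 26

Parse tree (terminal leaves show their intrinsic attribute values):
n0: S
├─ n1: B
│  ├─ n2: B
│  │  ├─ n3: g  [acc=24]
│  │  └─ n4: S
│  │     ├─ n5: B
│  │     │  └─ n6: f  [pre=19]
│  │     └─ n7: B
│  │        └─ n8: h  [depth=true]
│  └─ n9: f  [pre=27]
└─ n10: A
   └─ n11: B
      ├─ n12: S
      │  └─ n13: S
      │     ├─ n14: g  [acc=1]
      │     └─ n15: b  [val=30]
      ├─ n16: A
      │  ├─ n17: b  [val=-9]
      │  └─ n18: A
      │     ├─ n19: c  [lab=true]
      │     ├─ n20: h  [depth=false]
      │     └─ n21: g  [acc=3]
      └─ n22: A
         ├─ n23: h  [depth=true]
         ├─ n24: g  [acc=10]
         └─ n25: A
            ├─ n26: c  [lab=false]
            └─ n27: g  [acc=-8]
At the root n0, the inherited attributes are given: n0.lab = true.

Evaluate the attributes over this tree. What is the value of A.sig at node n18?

15

1. n0.lab = true  [given at root]
2. n1.depth = false  [not S.lab]
3. n2.depth = true  [B₀.depth == false]
4. n3.acc = 24  [terminal]
5. n4.lab = false  [g.acc > 24]
6. n5.depth = true  [S.lab == false]
7. n6.pre = 19  [terminal]
8. n5.fin = 23  [23]
9. n5.cnt = -7  [f.pre * -1 + 12]
10. n7.depth = true  [B₀.cnt == -7]
11. n8.depth = true  [terminal]
12. n7.fin = 22  [22]
13. n7.cnt = 7  [7]
14. n4.pre = -1  [B₀.fin * 2 - 47]
15. n4.hot = false  [S.lab == true]
16. n2.fin = 19  [S.pre + 20]
17. n2.cnt = 22  [g.acc - 2]
18. n9.pre = 27  [terminal]
19. n1.fin = 13  [f.pre - 14]
20. n1.cnt = 13  [f.pre - 14]
21. n10.sig = -8  [B.fin - 21]
22. n11.depth = false  [A.sig > -8]
23. n12.lab = false  [B.depth == true]
24. n13.lab = true  [S₀.lab == false]
25. n14.acc = 1  [terminal]
26. n15.val = 30  [terminal]
27. n13.pre = 20  [g.acc + 19]
28. n13.hot = true  [g.acc > 0]
29. n12.pre = 17  [S₁.pre - 3]
30. n12.hot = true  [S₀.lab or S₁.hot]
31. n16.sig = 3  [S.pre * -1 + 20]
32. n17.val = -9  [terminal]
33. n18.sig = 15  [A₀.sig + b.val + 21]
34. n19.lab = true  [terminal]
35. n20.depth = false  [terminal]
36. n21.acc = 3  [terminal]
37. n18.lim = 15  [g.acc + 12]
38. n18.ok = 28  [A.sig * -1 + 43]
39. n18.key = 6  [g.acc * 2]
40. n16.lim = 1  [b.val * -1 - 8]
41. n16.ok = 21  [A₁.key + 15]
42. n16.key = 1  [b.val + 10]
43. n22.sig = 26  [A₀.ok + 5]
44. n23.depth = true  [terminal]
45. n24.acc = 10  [terminal]
46. n25.sig = 14  [g.acc + 4]
47. n26.lab = false  [terminal]
48. n27.acc = -8  [terminal]
49. n25.lim = 10  [g.acc * -1 + 2]
50. n25.ok = 24  [24]
51. n25.key = 2  [A.sig * 2 - 26]
52. n22.lim = 2  [A₁.key]
53. n22.ok = 23  [23]
54. n22.key = 15  [g.acc + 5]
55. n11.fin = 19  [A₀.key + 18]
56. n11.cnt = 6  [(if B.depth then A₀.lim else A₁.lim) + 4]
57. n10.lim = 21  [B.fin + A.sig + 10]
58. n10.ok = 18  [B.fin - 1]
59. n10.key = -3  [B.cnt - 9]
60. n0.pre = -9  [B.fin * -1 + 4]
61. n0.hot = false  [A.lim > 21]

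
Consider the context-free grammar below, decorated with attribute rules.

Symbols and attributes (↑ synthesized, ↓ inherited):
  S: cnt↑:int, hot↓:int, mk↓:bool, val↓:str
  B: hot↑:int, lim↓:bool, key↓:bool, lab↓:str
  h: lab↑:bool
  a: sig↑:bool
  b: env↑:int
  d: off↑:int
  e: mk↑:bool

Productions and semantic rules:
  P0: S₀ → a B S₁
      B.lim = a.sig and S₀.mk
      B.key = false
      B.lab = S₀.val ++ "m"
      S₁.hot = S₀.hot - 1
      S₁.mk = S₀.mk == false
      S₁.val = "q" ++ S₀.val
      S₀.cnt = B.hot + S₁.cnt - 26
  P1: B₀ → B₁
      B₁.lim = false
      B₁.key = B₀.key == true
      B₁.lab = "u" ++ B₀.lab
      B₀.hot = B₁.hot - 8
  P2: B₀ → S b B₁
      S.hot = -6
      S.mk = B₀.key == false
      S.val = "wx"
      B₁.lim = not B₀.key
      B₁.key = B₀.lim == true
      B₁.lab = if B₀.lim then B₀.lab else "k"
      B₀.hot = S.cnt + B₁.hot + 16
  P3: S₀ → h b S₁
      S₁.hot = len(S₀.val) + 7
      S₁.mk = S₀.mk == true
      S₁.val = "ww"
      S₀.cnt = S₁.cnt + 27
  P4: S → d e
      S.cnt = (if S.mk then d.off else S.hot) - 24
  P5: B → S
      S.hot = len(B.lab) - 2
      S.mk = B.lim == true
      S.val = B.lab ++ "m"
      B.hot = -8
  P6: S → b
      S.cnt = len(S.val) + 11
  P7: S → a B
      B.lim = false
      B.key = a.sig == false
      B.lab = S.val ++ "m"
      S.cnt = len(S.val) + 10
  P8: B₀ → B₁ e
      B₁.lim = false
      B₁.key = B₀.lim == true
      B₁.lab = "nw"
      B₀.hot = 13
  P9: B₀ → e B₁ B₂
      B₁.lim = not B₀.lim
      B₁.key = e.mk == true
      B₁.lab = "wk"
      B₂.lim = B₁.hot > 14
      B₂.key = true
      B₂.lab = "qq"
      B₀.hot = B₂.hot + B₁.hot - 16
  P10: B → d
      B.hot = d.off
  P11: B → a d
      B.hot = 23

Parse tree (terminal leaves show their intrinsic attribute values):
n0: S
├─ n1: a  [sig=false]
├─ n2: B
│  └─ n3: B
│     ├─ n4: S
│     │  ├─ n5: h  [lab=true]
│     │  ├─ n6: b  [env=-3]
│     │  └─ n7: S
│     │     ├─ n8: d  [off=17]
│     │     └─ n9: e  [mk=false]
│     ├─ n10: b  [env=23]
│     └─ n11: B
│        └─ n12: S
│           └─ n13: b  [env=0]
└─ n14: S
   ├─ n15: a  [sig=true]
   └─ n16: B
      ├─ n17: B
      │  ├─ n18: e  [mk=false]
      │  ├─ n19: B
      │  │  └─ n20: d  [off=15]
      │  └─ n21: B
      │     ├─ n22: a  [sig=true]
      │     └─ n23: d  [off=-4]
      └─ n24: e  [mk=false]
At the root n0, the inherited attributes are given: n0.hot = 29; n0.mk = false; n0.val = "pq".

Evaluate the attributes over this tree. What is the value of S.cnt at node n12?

1. n0.hot = 29  [given at root]
2. n0.mk = false  [given at root]
3. n0.val = "pq"  [given at root]
4. n1.sig = false  [terminal]
5. n2.lim = false  [a.sig and S₀.mk]
6. n2.key = false  [false]
7. n2.lab = "pqm"  [S₀.val ++ "m"]
8. n3.lim = false  [false]
9. n3.key = false  [B₀.key == true]
10. n3.lab = "upqm"  ["u" ++ B₀.lab]
11. n4.hot = -6  [-6]
12. n4.mk = true  [B₀.key == false]
13. n4.val = "wx"  ["wx"]
14. n5.lab = true  [terminal]
15. n6.env = -3  [terminal]
16. n7.hot = 9  [len(S₀.val) + 7]
17. n7.mk = true  [S₀.mk == true]
18. n7.val = "ww"  ["ww"]
19. n8.off = 17  [terminal]
20. n9.mk = false  [terminal]
21. n7.cnt = -7  [(if S.mk then d.off else S.hot) - 24]
22. n4.cnt = 20  [S₁.cnt + 27]
23. n10.env = 23  [terminal]
24. n11.lim = true  [not B₀.key]
25. n11.key = false  [B₀.lim == true]
26. n11.lab = "k"  [if B₀.lim then B₀.lab else "k"]
27. n12.hot = -1  [len(B.lab) - 2]
28. n12.mk = true  [B.lim == true]
29. n12.val = "km"  [B.lab ++ "m"]
30. n13.env = 0  [terminal]
31. n12.cnt = 13  [len(S.val) + 11]
32. n11.hot = -8  [-8]
33. n3.hot = 28  [S.cnt + B₁.hot + 16]
34. n2.hot = 20  [B₁.hot - 8]
35. n14.hot = 28  [S₀.hot - 1]
36. n14.mk = true  [S₀.mk == false]
37. n14.val = "qpq"  ["q" ++ S₀.val]
38. n15.sig = true  [terminal]
39. n16.lim = false  [false]
40. n16.key = false  [a.sig == false]
41. n16.lab = "qpqm"  [S.val ++ "m"]
42. n17.lim = false  [false]
43. n17.key = false  [B₀.lim == true]
44. n17.lab = "nw"  ["nw"]
45. n18.mk = false  [terminal]
46. n19.lim = true  [not B₀.lim]
47. n19.key = false  [e.mk == true]
48. n19.lab = "wk"  ["wk"]
49. n20.off = 15  [terminal]
50. n19.hot = 15  [d.off]
51. n21.lim = true  [B₁.hot > 14]
52. n21.key = true  [true]
53. n21.lab = "qq"  ["qq"]
54. n22.sig = true  [terminal]
55. n23.off = -4  [terminal]
56. n21.hot = 23  [23]
57. n17.hot = 22  [B₂.hot + B₁.hot - 16]
58. n24.mk = false  [terminal]
59. n16.hot = 13  [13]
60. n14.cnt = 13  [len(S.val) + 10]
61. n0.cnt = 7  [B.hot + S₁.cnt - 26]

13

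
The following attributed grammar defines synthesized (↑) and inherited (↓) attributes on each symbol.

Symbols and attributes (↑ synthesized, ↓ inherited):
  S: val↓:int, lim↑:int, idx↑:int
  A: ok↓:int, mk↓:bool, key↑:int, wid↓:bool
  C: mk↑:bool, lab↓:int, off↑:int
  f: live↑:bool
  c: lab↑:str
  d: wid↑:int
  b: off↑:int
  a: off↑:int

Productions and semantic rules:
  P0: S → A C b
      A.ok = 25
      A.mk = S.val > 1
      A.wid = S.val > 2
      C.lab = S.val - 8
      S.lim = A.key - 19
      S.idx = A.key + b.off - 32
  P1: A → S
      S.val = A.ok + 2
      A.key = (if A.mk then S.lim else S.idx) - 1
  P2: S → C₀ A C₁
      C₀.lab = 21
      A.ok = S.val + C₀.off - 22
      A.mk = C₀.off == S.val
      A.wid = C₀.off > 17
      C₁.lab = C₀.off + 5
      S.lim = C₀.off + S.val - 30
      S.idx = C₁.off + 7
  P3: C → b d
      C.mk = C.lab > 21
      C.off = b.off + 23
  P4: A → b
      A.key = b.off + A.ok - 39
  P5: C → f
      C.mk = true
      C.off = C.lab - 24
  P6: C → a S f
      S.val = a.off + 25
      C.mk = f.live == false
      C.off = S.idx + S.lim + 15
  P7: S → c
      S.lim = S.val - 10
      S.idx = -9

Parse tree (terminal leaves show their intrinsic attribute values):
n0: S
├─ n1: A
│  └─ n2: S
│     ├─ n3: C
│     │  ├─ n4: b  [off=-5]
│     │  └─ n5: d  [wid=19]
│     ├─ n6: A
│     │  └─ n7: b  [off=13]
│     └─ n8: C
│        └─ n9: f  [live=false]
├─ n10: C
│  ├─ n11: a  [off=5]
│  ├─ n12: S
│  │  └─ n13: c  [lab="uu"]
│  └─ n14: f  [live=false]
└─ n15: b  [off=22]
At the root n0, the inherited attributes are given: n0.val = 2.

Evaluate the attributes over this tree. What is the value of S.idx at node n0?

4

1. n0.val = 2  [given at root]
2. n1.ok = 25  [25]
3. n1.mk = true  [S.val > 1]
4. n1.wid = false  [S.val > 2]
5. n2.val = 27  [A.ok + 2]
6. n3.lab = 21  [21]
7. n4.off = -5  [terminal]
8. n5.wid = 19  [terminal]
9. n3.mk = false  [C.lab > 21]
10. n3.off = 18  [b.off + 23]
11. n6.ok = 23  [S.val + C₀.off - 22]
12. n6.mk = false  [C₀.off == S.val]
13. n6.wid = true  [C₀.off > 17]
14. n7.off = 13  [terminal]
15. n6.key = -3  [b.off + A.ok - 39]
16. n8.lab = 23  [C₀.off + 5]
17. n9.live = false  [terminal]
18. n8.mk = true  [true]
19. n8.off = -1  [C.lab - 24]
20. n2.lim = 15  [C₀.off + S.val - 30]
21. n2.idx = 6  [C₁.off + 7]
22. n1.key = 14  [(if A.mk then S.lim else S.idx) - 1]
23. n10.lab = -6  [S.val - 8]
24. n11.off = 5  [terminal]
25. n12.val = 30  [a.off + 25]
26. n13.lab = "uu"  [terminal]
27. n12.lim = 20  [S.val - 10]
28. n12.idx = -9  [-9]
29. n14.live = false  [terminal]
30. n10.mk = true  [f.live == false]
31. n10.off = 26  [S.idx + S.lim + 15]
32. n15.off = 22  [terminal]
33. n0.lim = -5  [A.key - 19]
34. n0.idx = 4  [A.key + b.off - 32]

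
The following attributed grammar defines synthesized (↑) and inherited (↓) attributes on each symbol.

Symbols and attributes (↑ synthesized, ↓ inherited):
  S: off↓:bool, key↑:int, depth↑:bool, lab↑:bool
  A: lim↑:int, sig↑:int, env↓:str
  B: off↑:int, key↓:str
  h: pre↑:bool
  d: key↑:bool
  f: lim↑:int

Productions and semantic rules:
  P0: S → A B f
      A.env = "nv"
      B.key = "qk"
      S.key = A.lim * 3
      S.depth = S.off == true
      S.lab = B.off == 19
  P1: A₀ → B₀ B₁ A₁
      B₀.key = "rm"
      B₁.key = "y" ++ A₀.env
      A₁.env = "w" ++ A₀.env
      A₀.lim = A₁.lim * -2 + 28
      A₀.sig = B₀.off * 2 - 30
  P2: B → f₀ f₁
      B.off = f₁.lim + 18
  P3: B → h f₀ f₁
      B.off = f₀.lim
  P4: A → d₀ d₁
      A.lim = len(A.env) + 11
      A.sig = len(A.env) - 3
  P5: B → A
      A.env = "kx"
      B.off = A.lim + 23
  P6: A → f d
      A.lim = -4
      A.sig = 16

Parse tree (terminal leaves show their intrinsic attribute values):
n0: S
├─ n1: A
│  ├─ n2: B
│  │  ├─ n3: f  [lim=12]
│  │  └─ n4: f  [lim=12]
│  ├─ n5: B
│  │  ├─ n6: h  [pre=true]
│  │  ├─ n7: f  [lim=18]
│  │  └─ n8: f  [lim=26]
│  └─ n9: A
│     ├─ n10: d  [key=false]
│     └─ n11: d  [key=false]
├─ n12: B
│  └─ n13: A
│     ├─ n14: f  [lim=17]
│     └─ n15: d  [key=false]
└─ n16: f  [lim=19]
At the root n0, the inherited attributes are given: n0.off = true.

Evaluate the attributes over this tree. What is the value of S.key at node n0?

0

1. n0.off = true  [given at root]
2. n1.env = "nv"  ["nv"]
3. n2.key = "rm"  ["rm"]
4. n3.lim = 12  [terminal]
5. n4.lim = 12  [terminal]
6. n2.off = 30  [f₁.lim + 18]
7. n5.key = "ynv"  ["y" ++ A₀.env]
8. n6.pre = true  [terminal]
9. n7.lim = 18  [terminal]
10. n8.lim = 26  [terminal]
11. n5.off = 18  [f₀.lim]
12. n9.env = "wnv"  ["w" ++ A₀.env]
13. n10.key = false  [terminal]
14. n11.key = false  [terminal]
15. n9.lim = 14  [len(A.env) + 11]
16. n9.sig = 0  [len(A.env) - 3]
17. n1.lim = 0  [A₁.lim * -2 + 28]
18. n1.sig = 30  [B₀.off * 2 - 30]
19. n12.key = "qk"  ["qk"]
20. n13.env = "kx"  ["kx"]
21. n14.lim = 17  [terminal]
22. n15.key = false  [terminal]
23. n13.lim = -4  [-4]
24. n13.sig = 16  [16]
25. n12.off = 19  [A.lim + 23]
26. n16.lim = 19  [terminal]
27. n0.key = 0  [A.lim * 3]
28. n0.depth = true  [S.off == true]
29. n0.lab = true  [B.off == 19]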